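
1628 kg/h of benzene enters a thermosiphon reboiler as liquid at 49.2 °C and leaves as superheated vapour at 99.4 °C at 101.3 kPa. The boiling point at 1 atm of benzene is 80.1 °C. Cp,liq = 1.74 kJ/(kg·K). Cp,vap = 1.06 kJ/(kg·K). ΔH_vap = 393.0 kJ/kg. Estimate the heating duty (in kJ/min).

liquid 49.2→80.1 °C: 53.766 kJ/kg
vaporisation at 80.1 °C: 393 kJ/kg
vapour 80.1→99.4 °C: 20.458 kJ/kg
Δh = 53.766 + 393 + 20.458 = 467.22 kJ/kg
Q = ṁ·Δh = 1628 kg/h × 467.22 kJ/kg = 760640 kJ/h
|Q| = 211.29 kW = 12677 kJ/min

Q = 12700 kJ/min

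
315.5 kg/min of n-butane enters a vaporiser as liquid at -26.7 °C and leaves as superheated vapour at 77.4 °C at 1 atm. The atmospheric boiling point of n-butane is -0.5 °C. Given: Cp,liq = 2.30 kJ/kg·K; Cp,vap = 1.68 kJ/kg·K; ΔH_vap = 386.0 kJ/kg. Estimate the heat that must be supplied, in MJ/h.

liquid -26.7→-0.5 °C: 60.26 kJ/kg
vaporisation at -0.5 °C: 386 kJ/kg
vapour -0.5→77.4 °C: 130.87 kJ/kg
Δh = 60.26 + 386 + 130.87 = 577.13 kJ/kg
Q = ṁ·Δh = 315.5 kg/min × 577.13 kJ/kg = 182090 kJ/min
|Q| = 3034.8 kW = 10925 MJ/h

Q = 10900 MJ/h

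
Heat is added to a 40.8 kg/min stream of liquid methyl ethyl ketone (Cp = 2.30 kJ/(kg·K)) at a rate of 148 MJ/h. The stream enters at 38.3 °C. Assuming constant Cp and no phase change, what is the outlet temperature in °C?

Q = 148 MJ/h = 2466.7 kJ/min
ΔT = Q/(ṁ·Cp) = 2466.7/(40.8×2.30) = 26.286 K
T_out = 38.3 + 26.286 = 64.586 °C

T_out = 64.6 °C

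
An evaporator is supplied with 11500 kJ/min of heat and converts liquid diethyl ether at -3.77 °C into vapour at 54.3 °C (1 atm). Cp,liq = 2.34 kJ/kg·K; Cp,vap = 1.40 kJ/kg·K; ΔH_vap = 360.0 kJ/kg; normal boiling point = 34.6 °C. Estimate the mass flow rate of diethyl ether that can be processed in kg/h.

ṁ = 1450 kg/h

Δh = 2.34×(34.6−-3.77) + 360.0 + 1.40×(54.3−34.6) = 477.37 kJ/kg
Q = 11500 kJ/min = 191.67 kJ/s = 690000 kJ/h
ṁ = Q/Δh = 690000 / 477.37 = 1445.4 kg/h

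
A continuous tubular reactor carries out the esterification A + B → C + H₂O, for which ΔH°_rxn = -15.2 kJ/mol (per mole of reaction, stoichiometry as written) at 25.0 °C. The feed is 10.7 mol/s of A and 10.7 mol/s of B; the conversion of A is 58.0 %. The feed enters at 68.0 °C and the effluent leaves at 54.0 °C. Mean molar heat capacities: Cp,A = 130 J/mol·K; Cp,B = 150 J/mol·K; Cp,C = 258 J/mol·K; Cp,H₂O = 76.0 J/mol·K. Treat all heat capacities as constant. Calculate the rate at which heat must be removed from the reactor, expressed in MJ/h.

Extent of reaction ξ = 0.580 × 10.7 = 6.206 mol/s
Reaction term: ξ·ΔH°_rxn = 6.206 × -15.2 = -94.331 kJ/s
Sensible, feed 68.0→25 °C: -128.83 kJ/s
Outlet flows (mol/s): A 4.494, B 4.494, C 6.206, H₂O 6.206
Sensible, products 25→54.0 °C: 96.603 kJ/s
Q = ΔH = -126.56 kJ/s = -126.56 kW
Heat removed = 455.6 MJ/h

Q_out = 456 MJ/h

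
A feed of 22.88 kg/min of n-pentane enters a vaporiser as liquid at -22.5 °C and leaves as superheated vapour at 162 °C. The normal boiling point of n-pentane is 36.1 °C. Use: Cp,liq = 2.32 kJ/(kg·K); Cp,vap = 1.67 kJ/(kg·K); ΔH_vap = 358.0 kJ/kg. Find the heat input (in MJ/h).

Q = 967 MJ/h

liquid -22.5→36.1 °C: 135.95 kJ/kg
vaporisation at 36.1 °C: 358 kJ/kg
vapour 36.1→162 °C: 210.25 kJ/kg
Δh = 135.95 + 358 + 210.25 = 704.21 kJ/kg
Q = ṁ·Δh = 22.88 kg/min × 704.21 kJ/kg = 16112 kJ/min
|Q| = 268.54 kW = 966.73 MJ/h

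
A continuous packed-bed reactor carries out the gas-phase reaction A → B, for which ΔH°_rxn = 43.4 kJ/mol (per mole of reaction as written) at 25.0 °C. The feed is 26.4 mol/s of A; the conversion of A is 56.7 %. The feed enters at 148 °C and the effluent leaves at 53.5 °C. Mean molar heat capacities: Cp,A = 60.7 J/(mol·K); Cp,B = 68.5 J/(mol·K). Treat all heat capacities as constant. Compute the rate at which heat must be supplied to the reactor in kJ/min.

Q_in = 30100 kJ/min

Extent of reaction ξ = 0.567 × 26.4 = 14.969 mol/s
Reaction term: ξ·ΔH°_rxn = 14.969 × 43.4 = 649.65 kJ/s
Sensible, feed 148→25 °C: -197.11 kJ/s
Outlet flows (mol/s): A 11.431, B 14.969
Sensible, products 25→53.5 °C: 48.998 kJ/s
Q = ΔH = 501.54 kJ/s = 501.54 kW
Heat supplied = 30092 kJ/min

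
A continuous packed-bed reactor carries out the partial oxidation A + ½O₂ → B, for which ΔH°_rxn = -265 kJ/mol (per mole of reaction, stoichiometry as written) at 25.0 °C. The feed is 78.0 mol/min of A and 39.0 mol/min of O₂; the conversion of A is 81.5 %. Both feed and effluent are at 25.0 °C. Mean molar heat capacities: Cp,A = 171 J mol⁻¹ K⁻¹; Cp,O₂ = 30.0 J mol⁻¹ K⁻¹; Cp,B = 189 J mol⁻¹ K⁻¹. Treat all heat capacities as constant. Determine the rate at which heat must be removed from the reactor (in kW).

Extent of reaction ξ = 0.815 × 78.0 = 63.57 mol/min
Reaction term: ξ·ΔH°_rxn = 63.57 × -265 = -16846 kJ/min
Q = ΔH = -16846 kJ/min = -280.77 kW
Heat removed = 280.77 kW

Q_out = 281 kW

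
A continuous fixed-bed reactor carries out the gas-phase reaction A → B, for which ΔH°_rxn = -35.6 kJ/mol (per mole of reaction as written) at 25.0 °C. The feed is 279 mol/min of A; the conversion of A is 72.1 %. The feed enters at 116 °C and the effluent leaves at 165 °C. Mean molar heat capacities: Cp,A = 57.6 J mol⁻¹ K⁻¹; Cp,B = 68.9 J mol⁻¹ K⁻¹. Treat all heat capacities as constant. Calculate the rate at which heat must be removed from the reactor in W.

Q_out = 101000 W

Extent of reaction ξ = 0.721 × 279 = 201.16 mol/min
Reaction term: ξ·ΔH°_rxn = 201.16 × -35.6 = -7161.3 kJ/min
Sensible, feed 116→25 °C: -1462.4 kJ/min
Outlet flows (mol/min): A 77.841, B 201.16
Sensible, products 25→165 °C: 2568.1 kJ/min
Q = ΔH = -6055.6 kJ/min = -100.93 kW
Heat removed = 100930 W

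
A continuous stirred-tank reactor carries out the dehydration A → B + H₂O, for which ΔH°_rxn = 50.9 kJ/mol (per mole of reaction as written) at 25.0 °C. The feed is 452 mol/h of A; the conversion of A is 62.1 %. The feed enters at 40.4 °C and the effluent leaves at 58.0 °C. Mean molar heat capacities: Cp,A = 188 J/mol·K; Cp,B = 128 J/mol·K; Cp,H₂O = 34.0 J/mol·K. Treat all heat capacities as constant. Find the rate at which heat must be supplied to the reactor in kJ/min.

Q_in = 259 kJ/min

Extent of reaction ξ = 0.621 × 452 = 280.69 mol/h
Reaction term: ξ·ΔH°_rxn = 280.69 × 50.9 = 14287 kJ/h
Sensible, feed 40.4→25 °C: -1308.6 kJ/h
Outlet flows (mol/h): A 171.31, B 280.69, H₂O 280.69
Sensible, products 25→58.0 °C: 2563.4 kJ/h
Q = ΔH = 15542 kJ/h = 4.3172 kW
Heat supplied = 259.03 kJ/min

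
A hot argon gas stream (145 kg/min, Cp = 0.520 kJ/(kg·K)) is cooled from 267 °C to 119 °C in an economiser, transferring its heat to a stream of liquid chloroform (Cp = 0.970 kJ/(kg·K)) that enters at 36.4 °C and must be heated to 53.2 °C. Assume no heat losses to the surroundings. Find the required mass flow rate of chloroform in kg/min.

ṁ_c = 685 kg/min

Heat released by hot stream: Q = 145 × 0.520 × (267 − 119) = 11159 kJ/min
Energy balance on cold side (adiabatic exchanger): Q = ṁ_c·Cp_c·(T_c,out − T_c,in)
ṁ_c = 11159 / [0.970 × (53.2 − 36.4)] = 684.78 kg/min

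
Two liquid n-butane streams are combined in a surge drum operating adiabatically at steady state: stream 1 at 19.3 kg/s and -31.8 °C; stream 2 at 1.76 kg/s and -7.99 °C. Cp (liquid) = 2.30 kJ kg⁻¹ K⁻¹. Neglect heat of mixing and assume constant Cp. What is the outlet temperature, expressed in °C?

Energy balance with Q = 0: Σ ṁᵢCp,ᵢ(T_out − Tᵢ) = 0
Σ ṁᵢCp,ᵢTᵢ = 19.3×2.30×-31.8 + 1.76×2.30×-7.99 = -1443.9
Σ ṁᵢCp,ᵢ = 19.3×2.30 + 1.76×2.30 = 48.438
T_out = -1443.9 / 48.438 = -29.81 °C

T_out = -29.8 °C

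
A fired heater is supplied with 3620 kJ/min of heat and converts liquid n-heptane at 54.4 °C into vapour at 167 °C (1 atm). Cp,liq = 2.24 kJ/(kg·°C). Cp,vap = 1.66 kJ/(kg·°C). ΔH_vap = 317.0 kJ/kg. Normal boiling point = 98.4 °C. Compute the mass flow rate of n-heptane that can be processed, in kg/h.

Δh = 2.24×(98.4−54.4) + 317.0 + 1.66×(167−98.4) = 529.44 kJ/kg
Q = 3620 kJ/min = 60.333 kJ/s = 217200 kJ/h
ṁ = Q/Δh = 217200 / 529.44 = 410.25 kg/h

ṁ = 410 kg/h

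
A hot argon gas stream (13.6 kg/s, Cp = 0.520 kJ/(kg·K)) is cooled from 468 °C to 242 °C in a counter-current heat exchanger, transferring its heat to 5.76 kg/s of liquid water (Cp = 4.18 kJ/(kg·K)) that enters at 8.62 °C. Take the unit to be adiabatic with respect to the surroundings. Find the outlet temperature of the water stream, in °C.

Heat released by hot stream: Q = 13.6 × 0.520 × (468 − 242) = 1598.3 kJ/s
Energy balance on cold side (adiabatic exchanger): Q = ṁ_c·Cp_c·(T_c,out − T_c,in)
T_c,out = 8.62 + 1598.3/(5.76 × 4.18) = 75.002 °C

T_c,out = 75.0 °C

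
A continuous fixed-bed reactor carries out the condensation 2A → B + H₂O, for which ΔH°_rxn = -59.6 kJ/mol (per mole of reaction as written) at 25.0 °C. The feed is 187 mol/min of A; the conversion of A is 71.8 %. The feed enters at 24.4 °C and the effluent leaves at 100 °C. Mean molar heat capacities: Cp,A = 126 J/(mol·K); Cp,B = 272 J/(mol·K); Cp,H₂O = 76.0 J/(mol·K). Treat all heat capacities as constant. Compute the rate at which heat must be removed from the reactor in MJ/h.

Q_out = 104 MJ/h

Extent of reaction ξ = 0.718 × 187 / 2 = 67.133 mol/min
Reaction term: ξ·ΔH°_rxn = 67.133 × -59.6 = -4001.1 kJ/min
Sensible, feed 24.4→25 °C: 14.137 kJ/min
Outlet flows (mol/min): A 52.734, B 67.133, H₂O 67.133
Sensible, products 25→100 °C: 2250.5 kJ/min
Q = ΔH = -1736.5 kJ/min = -28.941 kW
Heat removed = 104.19 MJ/h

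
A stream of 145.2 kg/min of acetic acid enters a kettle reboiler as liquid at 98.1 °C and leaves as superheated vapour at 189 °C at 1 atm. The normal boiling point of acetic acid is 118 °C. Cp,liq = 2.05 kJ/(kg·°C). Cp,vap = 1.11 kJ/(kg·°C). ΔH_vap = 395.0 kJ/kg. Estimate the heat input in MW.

liquid 98.1→118 °C: 40.795 kJ/kg
vaporisation at 118 °C: 395 kJ/kg
vapour 118→189 °C: 78.81 kJ/kg
Δh = 40.795 + 395 + 78.81 = 514.61 kJ/kg
Q = ṁ·Δh = 145.2 kg/min × 514.61 kJ/kg = 74721 kJ/min
|Q| = 1245.3 kW = 1.2453 MW

Q = 1.25 MW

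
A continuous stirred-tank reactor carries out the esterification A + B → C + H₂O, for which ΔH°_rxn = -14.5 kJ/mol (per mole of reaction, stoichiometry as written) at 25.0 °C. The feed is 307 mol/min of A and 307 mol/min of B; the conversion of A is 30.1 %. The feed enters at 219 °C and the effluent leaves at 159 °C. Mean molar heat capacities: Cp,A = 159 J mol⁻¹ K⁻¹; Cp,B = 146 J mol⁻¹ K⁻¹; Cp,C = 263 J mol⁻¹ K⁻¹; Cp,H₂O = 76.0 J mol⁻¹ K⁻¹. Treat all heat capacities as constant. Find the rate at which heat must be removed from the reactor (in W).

Q_out = 109000 W

Extent of reaction ξ = 0.301 × 307 = 92.407 mol/min
Reaction term: ξ·ΔH°_rxn = 92.407 × -14.5 = -1339.9 kJ/min
Sensible, feed 219→25 °C: -18165 kJ/min
Outlet flows (mol/min): A 214.59, B 214.59, C 92.407, H₂O 92.407
Sensible, products 25→159 °C: 12968 kJ/min
Q = ΔH = -6537 kJ/min = -108.95 kW
Heat removed = 108950 W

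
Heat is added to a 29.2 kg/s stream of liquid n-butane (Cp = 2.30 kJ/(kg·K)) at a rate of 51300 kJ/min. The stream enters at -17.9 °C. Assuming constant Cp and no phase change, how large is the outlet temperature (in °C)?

T_out = -5.17 °C

Q = 51300 kJ/min = 855 kJ/s
ΔT = Q/(ṁ·Cp) = 855/(29.2×2.30) = 12.731 K
T_out = -17.9 + 12.731 = -5.1692 °C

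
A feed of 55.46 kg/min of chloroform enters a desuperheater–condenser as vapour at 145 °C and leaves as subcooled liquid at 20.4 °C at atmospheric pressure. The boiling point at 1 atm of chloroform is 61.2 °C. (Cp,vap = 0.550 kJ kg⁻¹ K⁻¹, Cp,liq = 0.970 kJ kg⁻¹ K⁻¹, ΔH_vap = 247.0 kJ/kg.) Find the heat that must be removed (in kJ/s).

vapour 145→61.2 °C: -46.09 kJ/kg
condensation at 61.2 °C: -247 kJ/kg
liquid 61.2→20.4 °C: -39.576 kJ/kg
Δh = -46.09 + -247 + -39.576 = -332.67 kJ/kg
Q = ṁ·Δh = 55.46 kg/min × -332.67 kJ/kg = -18450 kJ/min
|Q| = 307.49 kW

Q_c = 307 kJ/s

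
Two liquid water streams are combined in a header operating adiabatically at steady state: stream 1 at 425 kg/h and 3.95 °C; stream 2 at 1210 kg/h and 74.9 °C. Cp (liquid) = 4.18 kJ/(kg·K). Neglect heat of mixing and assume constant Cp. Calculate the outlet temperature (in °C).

Adiabatic, steady state ⇒ Σ ṁᵢCp,ᵢ(T_out − Tᵢ) = 0
Σ ṁᵢCp,ᵢTᵢ = 425×4.18×3.95 + 1210×4.18×74.9 = 385850
Σ ṁᵢCp,ᵢ = 425×4.18 + 1210×4.18 = 6834.3
T_out = 385850 / 6834.3 = 56.457 °C

T_out = 56.5 °C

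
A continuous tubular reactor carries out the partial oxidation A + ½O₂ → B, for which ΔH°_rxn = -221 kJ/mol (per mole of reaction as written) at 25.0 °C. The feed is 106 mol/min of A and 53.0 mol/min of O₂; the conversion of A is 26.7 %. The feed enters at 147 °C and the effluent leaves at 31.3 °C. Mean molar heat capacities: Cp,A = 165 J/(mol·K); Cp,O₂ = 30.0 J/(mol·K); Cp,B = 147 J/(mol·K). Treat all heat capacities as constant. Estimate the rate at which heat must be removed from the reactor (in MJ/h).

Q_out = 508 MJ/h

Extent of reaction ξ = 0.267 × 106 = 28.302 mol/min
Reaction term: ξ·ΔH°_rxn = 28.302 × -221 = -6254.7 kJ/min
Sensible, feed 147→25 °C: -2327.8 kJ/min
Outlet flows (mol/min): A 77.698, O₂ 38.849, B 28.302
Sensible, products 25→31.3 °C: 114.32 kJ/min
Q = ΔH = -8468.2 kJ/min = -141.14 kW
Heat removed = 508.09 MJ/h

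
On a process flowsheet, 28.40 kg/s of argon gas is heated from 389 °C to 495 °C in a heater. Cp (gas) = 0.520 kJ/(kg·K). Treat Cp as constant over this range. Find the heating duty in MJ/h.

Q = ṁ·Cp·ΔT = 28.40 × 0.520 × (495 − 389) = 1565.4 kJ/s
Heating duty = 5635.5 MJ/h

Q = 5640 MJ/h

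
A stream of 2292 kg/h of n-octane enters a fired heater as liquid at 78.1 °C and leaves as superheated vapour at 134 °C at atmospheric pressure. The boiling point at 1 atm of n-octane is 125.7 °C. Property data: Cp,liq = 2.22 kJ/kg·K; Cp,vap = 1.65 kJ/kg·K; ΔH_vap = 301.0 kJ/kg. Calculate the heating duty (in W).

liquid 78.1→125.7 °C: 105.67 kJ/kg
vaporisation at 125.7 °C: 301 kJ/kg
vapour 125.7→134 °C: 13.695 kJ/kg
Δh = 105.67 + 301 + 13.695 = 420.37 kJ/kg
Q = ṁ·Δh = 2292 kg/h × 420.37 kJ/kg = 963480 kJ/h
|Q| = 267.63 kW = 267630 W

Q = 268000 W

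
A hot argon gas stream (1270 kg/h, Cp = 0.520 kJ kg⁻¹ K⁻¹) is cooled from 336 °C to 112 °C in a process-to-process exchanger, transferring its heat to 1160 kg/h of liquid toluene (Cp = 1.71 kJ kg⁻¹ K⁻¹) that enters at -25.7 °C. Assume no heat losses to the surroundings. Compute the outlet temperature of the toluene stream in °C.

Heat released by hot stream: Q = 1270 × 0.520 × (336 − 112) = 147930 kJ/h
Energy balance on cold side (adiabatic exchanger): Q = ṁ_c·Cp_c·(T_c,out − T_c,in)
T_c,out = -25.7 + 147930/(1160 × 1.71) = 48.876 °C

T_c,out = 48.9 °C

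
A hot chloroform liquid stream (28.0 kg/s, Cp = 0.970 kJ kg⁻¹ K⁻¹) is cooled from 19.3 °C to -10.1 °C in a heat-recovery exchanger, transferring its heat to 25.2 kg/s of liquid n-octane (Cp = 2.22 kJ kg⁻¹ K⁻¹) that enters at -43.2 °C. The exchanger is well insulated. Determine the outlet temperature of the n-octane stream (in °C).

Heat released by hot stream: Q = 28.0 × 0.970 × (19.3 − -10.1) = 798.5 kJ/s
Energy balance on cold side (adiabatic exchanger): Q = ṁ_c·Cp_c·(T_c,out − T_c,in)
T_c,out = -43.2 + 798.5/(25.2 × 2.22) = -28.927 °C

T_c,out = -28.9 °C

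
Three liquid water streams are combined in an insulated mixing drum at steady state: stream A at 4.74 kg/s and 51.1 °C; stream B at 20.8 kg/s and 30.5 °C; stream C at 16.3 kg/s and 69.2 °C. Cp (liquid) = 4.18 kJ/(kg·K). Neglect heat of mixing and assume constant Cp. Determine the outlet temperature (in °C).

Energy balance with Q = 0: Σ ṁᵢCp,ᵢ(T_out − Tᵢ) = 0
T_out = Σ ṁᵢCp,ᵢTᵢ / Σ ṁᵢCp,ᵢ
      = 8379.1 / 174.89 = 47.91 °C

T_out = 47.9 °C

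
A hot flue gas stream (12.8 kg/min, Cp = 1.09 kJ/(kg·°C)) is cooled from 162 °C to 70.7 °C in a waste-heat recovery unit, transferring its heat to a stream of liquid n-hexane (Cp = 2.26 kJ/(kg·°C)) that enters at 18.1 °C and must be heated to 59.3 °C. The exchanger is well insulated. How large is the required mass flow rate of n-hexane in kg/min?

Heat released by hot stream: Q = 12.8 × 1.09 × (162 − 70.7) = 1273.8 kJ/min
Energy balance on cold side (adiabatic exchanger): Q = ṁ_c·Cp_c·(T_c,out − T_c,in)
ṁ_c = 1273.8 / [2.26 × (59.3 − 18.1)] = 13.68 kg/min

ṁ_c = 13.7 kg/min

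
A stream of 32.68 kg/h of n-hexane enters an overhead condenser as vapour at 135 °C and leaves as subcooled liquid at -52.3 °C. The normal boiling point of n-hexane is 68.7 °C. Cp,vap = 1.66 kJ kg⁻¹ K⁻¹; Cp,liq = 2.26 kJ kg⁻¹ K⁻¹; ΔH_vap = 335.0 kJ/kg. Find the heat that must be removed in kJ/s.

Q_c = 6.52 kJ/s

vapour 135→68.7 °C: -110.06 kJ/kg
condensation at 68.7 °C: -335 kJ/kg
liquid 68.7→-52.3 °C: -273.46 kJ/kg
Δh = -110.06 + -335 + -273.46 = -718.52 kJ/kg
Q = ṁ·Δh = 32.68 kg/h × -718.52 kJ/kg = -23481 kJ/h
|Q| = 6.5225 kW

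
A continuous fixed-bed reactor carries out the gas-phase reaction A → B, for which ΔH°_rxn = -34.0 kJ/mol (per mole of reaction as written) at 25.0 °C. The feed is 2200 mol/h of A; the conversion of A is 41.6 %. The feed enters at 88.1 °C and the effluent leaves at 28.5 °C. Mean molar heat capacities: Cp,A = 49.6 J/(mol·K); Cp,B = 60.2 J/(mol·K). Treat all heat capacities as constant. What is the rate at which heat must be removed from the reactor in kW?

Extent of reaction ξ = 0.416 × 2200 = 915.2 mol/h
Reaction term: ξ·ΔH°_rxn = 915.2 × -34.0 = -31117 kJ/h
Sensible, feed 88.1→25 °C: -6885.5 kJ/h
Outlet flows (mol/h): A 1284.8, B 915.2
Sensible, products 25→28.5 °C: 415.87 kJ/h
Q = ΔH = -37586 kJ/h = -10.441 kW
Heat removed = 10.441 kW

Q_out = 10.4 kW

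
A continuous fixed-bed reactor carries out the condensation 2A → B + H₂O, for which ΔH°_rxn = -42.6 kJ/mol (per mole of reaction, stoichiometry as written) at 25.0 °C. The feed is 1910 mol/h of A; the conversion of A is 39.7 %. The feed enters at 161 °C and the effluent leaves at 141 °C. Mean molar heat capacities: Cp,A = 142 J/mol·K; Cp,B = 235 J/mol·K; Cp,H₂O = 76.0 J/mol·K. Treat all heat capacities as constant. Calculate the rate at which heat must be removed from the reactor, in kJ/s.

Extent of reaction ξ = 0.397 × 1910 / 2 = 379.13 mol/h
Reaction term: ξ·ΔH°_rxn = 379.13 × -42.6 = -16151 kJ/h
Sensible, feed 161→25 °C: -36886 kJ/h
Outlet flows (mol/h): A 1151.7, B 379.13, H₂O 379.13
Sensible, products 25→141 °C: 32649 kJ/h
Q = ΔH = -20388 kJ/h = -5.6634 kW
Heat removed = 5.6634 kJ/s

Q_out = 5.66 kJ/s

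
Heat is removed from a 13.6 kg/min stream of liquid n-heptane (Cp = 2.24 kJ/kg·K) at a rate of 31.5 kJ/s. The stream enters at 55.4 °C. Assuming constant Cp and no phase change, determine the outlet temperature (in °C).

T_out = -6.64 °C

Q = 31.5 kJ/s = 1890 kJ/min
ΔT = Q/(ṁ·Cp) = 1890/(13.6×2.24) = 62.04 K
T_out = 55.4 − 62.04 = -6.6404 °C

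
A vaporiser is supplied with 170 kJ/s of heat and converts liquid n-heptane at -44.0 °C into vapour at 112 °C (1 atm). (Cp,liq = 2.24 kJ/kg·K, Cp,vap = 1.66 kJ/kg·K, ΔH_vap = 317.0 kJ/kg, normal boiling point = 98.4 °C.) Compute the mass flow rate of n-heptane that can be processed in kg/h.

Δh = 2.24×(98.4−-44.0) + 317.0 + 1.66×(112−98.4) = 658.55 kJ/kg
Q = 170 kJ/s = 170 kJ/s = 612000 kJ/h
ṁ = Q/Δh = 612000 / 658.55 = 929.31 kg/h

ṁ = 929 kg/h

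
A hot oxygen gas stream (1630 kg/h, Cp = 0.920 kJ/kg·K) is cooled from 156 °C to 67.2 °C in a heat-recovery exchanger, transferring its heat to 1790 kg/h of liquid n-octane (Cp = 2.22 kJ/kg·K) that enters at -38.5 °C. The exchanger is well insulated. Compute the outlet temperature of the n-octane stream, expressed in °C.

Heat released by hot stream: Q = 1630 × 0.920 × (156 − 67.2) = 133160 kJ/h
Energy balance on cold side (adiabatic exchanger): Q = ṁ_c·Cp_c·(T_c,out − T_c,in)
T_c,out = -38.5 + 133160/(1790 × 2.22) = -4.9894 °C

T_c,out = -4.99 °C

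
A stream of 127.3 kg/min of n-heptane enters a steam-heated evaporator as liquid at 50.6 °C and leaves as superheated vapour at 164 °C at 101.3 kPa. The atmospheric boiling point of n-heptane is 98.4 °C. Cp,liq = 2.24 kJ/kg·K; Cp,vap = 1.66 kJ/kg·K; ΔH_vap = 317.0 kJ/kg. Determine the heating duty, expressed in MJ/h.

liquid 50.6→98.4 °C: 107.07 kJ/kg
vaporisation at 98.4 °C: 317 kJ/kg
vapour 98.4→164 °C: 108.9 kJ/kg
Δh = 107.07 + 317 + 108.9 = 532.97 kJ/kg
Q = ṁ·Δh = 127.3 kg/min × 532.97 kJ/kg = 67847 kJ/min
|Q| = 1130.8 kW = 4070.8 MJ/h

Q = 4070 MJ/h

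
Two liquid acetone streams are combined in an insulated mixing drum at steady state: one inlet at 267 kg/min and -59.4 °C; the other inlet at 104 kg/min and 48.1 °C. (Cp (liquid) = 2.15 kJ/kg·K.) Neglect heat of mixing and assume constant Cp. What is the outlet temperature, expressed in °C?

Adiabatic, steady state ⇒ Σ ṁᵢCp,ᵢ(T_out − Tᵢ) = 0
Σ ṁᵢCp,ᵢTᵢ = 267×2.15×-59.4 + 104×2.15×48.1 = -23343
Σ ṁᵢCp,ᵢ = 267×2.15 + 104×2.15 = 797.65
T_out = -23343 / 797.65 = -29.265 °C

T_out = -29.3 °C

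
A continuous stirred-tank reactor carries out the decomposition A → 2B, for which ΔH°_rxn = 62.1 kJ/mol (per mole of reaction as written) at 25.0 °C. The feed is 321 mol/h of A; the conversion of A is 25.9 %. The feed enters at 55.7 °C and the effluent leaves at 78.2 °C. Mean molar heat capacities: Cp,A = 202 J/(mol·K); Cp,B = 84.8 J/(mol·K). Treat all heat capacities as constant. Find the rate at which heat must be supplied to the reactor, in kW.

Extent of reaction ξ = 0.259 × 321 = 83.139 mol/h
Reaction term: ξ·ΔH°_rxn = 83.139 × 62.1 = 5162.9 kJ/h
Sensible, feed 55.7→25 °C: -1990.6 kJ/h
Outlet flows (mol/h): A 237.86, B 166.28
Sensible, products 25→78.2 °C: 3306.3 kJ/h
Q = ΔH = 6478.6 kJ/h = 1.7996 kW
Heat supplied = 1.7996 kW

Q_in = 1.80 kW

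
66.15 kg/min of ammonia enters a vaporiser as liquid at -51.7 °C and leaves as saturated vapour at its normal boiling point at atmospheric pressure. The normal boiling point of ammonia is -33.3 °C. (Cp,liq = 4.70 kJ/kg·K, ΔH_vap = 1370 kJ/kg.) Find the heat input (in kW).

Q = 1610 kW

liquid -51.7→-33.3 °C: 86.48 kJ/kg
vaporisation at -33.3 °C: 1370 kJ/kg
Δh = 86.48 + 1370 = 1456.5 kJ/kg
Q = ṁ·Δh = 66.15 kg/min × 1456.5 kJ/kg = 96346 kJ/min
|Q| = 1605.8 kW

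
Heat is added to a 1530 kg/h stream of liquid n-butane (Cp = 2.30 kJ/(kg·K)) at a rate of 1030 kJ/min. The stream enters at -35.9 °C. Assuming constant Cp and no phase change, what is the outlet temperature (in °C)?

Q = 1030 kJ/min = 61800 kJ/h
ΔT = Q/(ṁ·Cp) = 61800/(1530×2.30) = 17.562 K
T_out = -35.9 + 17.562 = -18.338 °C

T_out = -18.3 °C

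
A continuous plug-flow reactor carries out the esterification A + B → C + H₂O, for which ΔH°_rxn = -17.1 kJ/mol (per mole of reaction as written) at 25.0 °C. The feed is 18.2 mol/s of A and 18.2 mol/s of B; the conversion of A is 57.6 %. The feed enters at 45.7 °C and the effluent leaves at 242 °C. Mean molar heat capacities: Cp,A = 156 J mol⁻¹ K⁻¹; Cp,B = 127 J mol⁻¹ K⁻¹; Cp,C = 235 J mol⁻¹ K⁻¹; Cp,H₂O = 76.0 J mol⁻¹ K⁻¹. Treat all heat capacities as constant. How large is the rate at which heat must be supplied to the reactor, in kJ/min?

Q_in = 53700 kJ/min

Extent of reaction ξ = 0.576 × 18.2 = 10.483 mol/s
Reaction term: ξ·ΔH°_rxn = 10.483 × -17.1 = -179.26 kJ/s
Sensible, feed 45.7→25 °C: -106.62 kJ/s
Outlet flows (mol/s): A 7.7168, B 7.7168, C 10.483, H₂O 10.483
Sensible, products 25→242 °C: 1181.4 kJ/s
Q = ΔH = 895.5 kJ/s = 895.5 kW
Heat supplied = 53730 kJ/min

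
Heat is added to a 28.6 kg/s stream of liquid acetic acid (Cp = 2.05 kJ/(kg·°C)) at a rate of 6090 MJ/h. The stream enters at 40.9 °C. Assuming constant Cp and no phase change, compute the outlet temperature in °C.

T_out = 69.8 °C

Q = 6090 MJ/h = 1691.7 kJ/s
ΔT = Q/(ṁ·Cp) = 1691.7/(28.6×2.05) = 28.853 K
T_out = 40.9 + 28.853 = 69.753 °C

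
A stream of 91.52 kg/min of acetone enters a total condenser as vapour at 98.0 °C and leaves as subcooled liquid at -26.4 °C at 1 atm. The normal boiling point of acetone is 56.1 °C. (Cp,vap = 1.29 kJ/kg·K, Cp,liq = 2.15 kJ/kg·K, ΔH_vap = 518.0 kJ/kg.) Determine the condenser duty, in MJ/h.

Q_c = 4120 MJ/h

vapour 98.0→56.1 °C: -54.051 kJ/kg
condensation at 56.1 °C: -518 kJ/kg
liquid 56.1→-26.4 °C: -177.38 kJ/kg
Δh = -54.051 + -518 + -177.38 = -749.43 kJ/kg
Q = ṁ·Δh = 91.52 kg/min × -749.43 kJ/kg = -68587 kJ/min
|Q| = 1143.1 kW = 4115.2 MJ/h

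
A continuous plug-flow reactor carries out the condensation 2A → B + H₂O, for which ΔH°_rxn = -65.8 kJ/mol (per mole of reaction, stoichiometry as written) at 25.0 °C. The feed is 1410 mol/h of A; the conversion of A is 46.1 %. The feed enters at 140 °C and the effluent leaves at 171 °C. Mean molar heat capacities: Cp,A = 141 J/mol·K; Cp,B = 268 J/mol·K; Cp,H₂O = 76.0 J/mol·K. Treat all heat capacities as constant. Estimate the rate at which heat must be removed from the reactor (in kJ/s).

Q_out = 3.41 kJ/s

Extent of reaction ξ = 0.461 × 1410 / 2 = 325 mol/h
Reaction term: ξ·ΔH°_rxn = 325 × -65.8 = -21385 kJ/h
Sensible, feed 140→25 °C: -22863 kJ/h
Outlet flows (mol/h): A 759.99, B 325, H₂O 325
Sensible, products 25→171 °C: 31968 kJ/h
Q = ΔH = -12280 kJ/h = -3.4112 kW
Heat removed = 3.4112 kJ/s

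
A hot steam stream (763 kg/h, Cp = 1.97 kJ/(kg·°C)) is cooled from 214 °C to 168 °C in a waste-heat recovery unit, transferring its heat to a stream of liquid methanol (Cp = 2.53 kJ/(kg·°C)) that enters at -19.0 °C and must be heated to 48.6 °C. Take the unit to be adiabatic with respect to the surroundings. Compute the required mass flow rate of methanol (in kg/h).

Heat released by hot stream: Q = 763 × 1.97 × (214 − 168) = 69143 kJ/h
Energy balance on cold side (adiabatic exchanger): Q = ṁ_c·Cp_c·(T_c,out − T_c,in)
ṁ_c = 69143 / [2.53 × (48.6 − -19.0)] = 404.28 kg/h

ṁ_c = 404 kg/h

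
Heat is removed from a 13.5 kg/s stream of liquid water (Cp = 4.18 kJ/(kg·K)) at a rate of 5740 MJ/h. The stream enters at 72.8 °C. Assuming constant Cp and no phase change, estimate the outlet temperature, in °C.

T_out = 44.5 °C

Q = 5740 MJ/h = 1594.4 kJ/s
ΔT = Q/(ṁ·Cp) = 1594.4/(13.5×4.18) = 28.255 K
T_out = 72.8 − 28.255 = 44.545 °C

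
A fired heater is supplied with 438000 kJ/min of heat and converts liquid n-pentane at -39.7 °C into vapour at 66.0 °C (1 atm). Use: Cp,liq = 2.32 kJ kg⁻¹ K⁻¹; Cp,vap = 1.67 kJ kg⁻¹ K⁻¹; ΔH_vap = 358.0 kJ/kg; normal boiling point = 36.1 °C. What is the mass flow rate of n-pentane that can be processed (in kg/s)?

Δh = 2.32×(36.1−-39.7) + 358.0 + 1.67×(66.0−36.1) = 583.79 kJ/kg
Q = 438000 kJ/min = 7300 kJ/s = 7300 kJ/s
ṁ = Q/Δh = 7300 / 583.79 = 12.505 kg/s

ṁ = 12.5 kg/s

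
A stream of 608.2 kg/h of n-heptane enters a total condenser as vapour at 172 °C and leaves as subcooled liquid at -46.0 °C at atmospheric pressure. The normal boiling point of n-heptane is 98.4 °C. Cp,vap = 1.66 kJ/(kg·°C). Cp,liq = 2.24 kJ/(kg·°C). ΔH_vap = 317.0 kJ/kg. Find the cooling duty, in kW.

Q_c = 129 kW

vapour 172→98.4 °C: -122.18 kJ/kg
condensation at 98.4 °C: -317 kJ/kg
liquid 98.4→-46.0 °C: -323.46 kJ/kg
Δh = -122.18 + -317 + -323.46 = -762.63 kJ/kg
Q = ṁ·Δh = 608.2 kg/h × -762.63 kJ/kg = -463830 kJ/h
|Q| = 128.84 kW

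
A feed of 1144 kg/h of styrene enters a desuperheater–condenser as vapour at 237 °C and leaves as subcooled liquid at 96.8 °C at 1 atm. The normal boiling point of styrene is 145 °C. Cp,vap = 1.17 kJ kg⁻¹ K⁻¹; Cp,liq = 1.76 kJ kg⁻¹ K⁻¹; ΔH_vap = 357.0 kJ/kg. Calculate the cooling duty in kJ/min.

Q_c = 10500 kJ/min

vapour 237→145 °C: -107.64 kJ/kg
condensation at 145 °C: -357 kJ/kg
liquid 145→96.8 °C: -84.832 kJ/kg
Δh = -107.64 + -357 + -84.832 = -549.47 kJ/kg
Q = ṁ·Δh = 1144 kg/h × -549.47 kJ/kg = -628600 kJ/h
|Q| = 174.61 kW = 10477 kJ/min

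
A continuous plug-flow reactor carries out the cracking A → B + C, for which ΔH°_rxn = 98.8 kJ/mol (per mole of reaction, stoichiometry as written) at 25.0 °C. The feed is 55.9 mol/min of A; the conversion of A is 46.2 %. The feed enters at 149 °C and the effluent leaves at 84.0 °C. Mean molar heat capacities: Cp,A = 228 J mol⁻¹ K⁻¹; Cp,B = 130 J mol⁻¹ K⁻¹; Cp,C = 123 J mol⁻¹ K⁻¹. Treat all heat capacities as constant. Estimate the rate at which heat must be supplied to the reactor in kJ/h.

Extent of reaction ξ = 0.462 × 55.9 = 25.826 mol/min
Reaction term: ξ·ΔH°_rxn = 25.826 × 98.8 = 2551.6 kJ/min
Sensible, feed 149→25 °C: -1580.4 kJ/min
Outlet flows (mol/min): A 30.074, B 25.826, C 25.826
Sensible, products 25→84.0 °C: 790.06 kJ/min
Q = ΔH = 1761.2 kJ/min = 29.354 kW
Heat supplied = 105670 kJ/h

Q_in = 106000 kJ/h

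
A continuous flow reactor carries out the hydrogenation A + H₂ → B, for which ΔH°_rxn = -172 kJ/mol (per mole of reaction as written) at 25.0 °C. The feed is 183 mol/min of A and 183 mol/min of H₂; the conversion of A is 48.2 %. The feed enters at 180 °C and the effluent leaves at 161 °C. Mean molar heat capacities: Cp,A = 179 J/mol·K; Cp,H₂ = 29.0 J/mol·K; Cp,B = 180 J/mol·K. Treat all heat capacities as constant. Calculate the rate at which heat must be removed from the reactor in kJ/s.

Q_out = 271 kJ/s

Extent of reaction ξ = 0.482 × 183 = 88.206 mol/min
Reaction term: ξ·ΔH°_rxn = 88.206 × -172 = -15171 kJ/min
Sensible, feed 180→25 °C: -5899.9 kJ/min
Outlet flows (mol/min): A 94.794, H₂ 94.794, B 88.206
Sensible, products 25→161 °C: 4840.8 kJ/min
Q = ΔH = -16231 kJ/min = -270.51 kW
Heat removed = 270.51 kJ/s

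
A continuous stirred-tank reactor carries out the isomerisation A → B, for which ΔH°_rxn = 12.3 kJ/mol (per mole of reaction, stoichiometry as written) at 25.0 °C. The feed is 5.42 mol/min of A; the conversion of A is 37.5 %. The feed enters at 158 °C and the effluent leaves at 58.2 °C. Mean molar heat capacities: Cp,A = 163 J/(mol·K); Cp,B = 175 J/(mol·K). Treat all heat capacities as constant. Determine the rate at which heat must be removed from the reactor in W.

Extent of reaction ξ = 0.375 × 5.42 = 2.0325 mol/min
Reaction term: ξ·ΔH°_rxn = 2.0325 × 12.3 = 25 kJ/min
Sensible, feed 158→25 °C: -117.5 kJ/min
Outlet flows (mol/min): A 3.3875, B 2.0325
Sensible, products 25→58.2 °C: 30.141 kJ/min
Q = ΔH = -62.36 kJ/min = -1.0393 kW
Heat removed = 1039.3 W

Q_out = 1040 W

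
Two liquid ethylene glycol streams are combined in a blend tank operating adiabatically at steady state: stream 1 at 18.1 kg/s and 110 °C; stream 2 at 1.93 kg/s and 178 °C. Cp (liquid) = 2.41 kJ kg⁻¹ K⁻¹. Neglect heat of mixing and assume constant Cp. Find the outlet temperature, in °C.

T_out = 117 °C

Energy balance with Q = 0: Σ ṁᵢCp,ᵢ(T_out − Tᵢ) = 0
Σ ṁᵢCp,ᵢTᵢ = 18.1×2.41×110 + 1.93×2.41×178 = 5626.2
Σ ṁᵢCp,ᵢ = 18.1×2.41 + 1.93×2.41 = 48.272
T_out = 5626.2 / 48.272 = 116.55 °C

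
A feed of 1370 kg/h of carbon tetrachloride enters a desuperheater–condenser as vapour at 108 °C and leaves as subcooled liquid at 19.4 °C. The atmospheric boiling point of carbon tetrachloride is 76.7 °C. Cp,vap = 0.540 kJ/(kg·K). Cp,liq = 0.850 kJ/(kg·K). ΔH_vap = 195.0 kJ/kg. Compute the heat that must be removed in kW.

vapour 108→76.7 °C: -16.902 kJ/kg
condensation at 76.7 °C: -195 kJ/kg
liquid 76.7→19.4 °C: -48.705 kJ/kg
Δh = -16.902 + -195 + -48.705 = -260.61 kJ/kg
Q = ṁ·Δh = 1370 kg/h × -260.61 kJ/kg = -357030 kJ/h
|Q| = 99.175 kW

Q_c = 99.2 kW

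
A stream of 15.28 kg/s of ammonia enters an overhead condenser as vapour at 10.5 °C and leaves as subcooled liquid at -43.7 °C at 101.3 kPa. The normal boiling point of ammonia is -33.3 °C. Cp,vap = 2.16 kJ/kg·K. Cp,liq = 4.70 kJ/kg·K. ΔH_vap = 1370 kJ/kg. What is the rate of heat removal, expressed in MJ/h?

vapour 10.5→-33.3 °C: -94.608 kJ/kg
condensation at -33.3 °C: -1370 kJ/kg
liquid -33.3→-43.7 °C: -48.88 kJ/kg
Δh = -94.608 + -1370 + -48.88 = -1513.5 kJ/kg
Q = ṁ·Δh = 15.28 kg/s × -1513.5 kJ/kg = -23126 kJ/s
|Q| = 23126 kW = 83254 MJ/h

Q_c = 83300 MJ/h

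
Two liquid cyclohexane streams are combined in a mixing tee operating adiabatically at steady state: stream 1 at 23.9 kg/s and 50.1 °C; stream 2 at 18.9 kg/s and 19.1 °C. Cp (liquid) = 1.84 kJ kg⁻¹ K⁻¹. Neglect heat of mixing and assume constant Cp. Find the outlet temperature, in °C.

No heat crosses the boundary, so H_out = H_in.
Σ ṁᵢCp,ᵢTᵢ = 23.9×1.84×50.1 + 18.9×1.84×19.1 = 2867.4
Σ ṁᵢCp,ᵢ = 23.9×1.84 + 18.9×1.84 = 78.752
T_out = 2867.4 / 78.752 = 36.411 °C

T_out = 36.4 °C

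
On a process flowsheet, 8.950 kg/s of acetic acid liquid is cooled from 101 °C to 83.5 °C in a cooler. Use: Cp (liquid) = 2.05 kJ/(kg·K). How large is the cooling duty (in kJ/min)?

Q_c = 19300 kJ/min

Q = ṁ·Cp·ΔT = 8.950 × 2.05 × (83.5 − 101) = -321.08 kJ/s
Cooling duty = 19265 kJ/min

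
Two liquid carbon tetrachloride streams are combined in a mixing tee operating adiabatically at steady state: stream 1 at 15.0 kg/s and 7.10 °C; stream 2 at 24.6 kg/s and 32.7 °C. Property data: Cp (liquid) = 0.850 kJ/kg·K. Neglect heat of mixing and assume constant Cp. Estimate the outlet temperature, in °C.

T_out = 23.0 °C

No heat crosses the boundary, so H_out = H_in.
Σ ṁᵢCp,ᵢTᵢ = 15.0×0.850×7.10 + 24.6×0.850×32.7 = 774.28
Σ ṁᵢCp,ᵢ = 15.0×0.850 + 24.6×0.850 = 33.66
T_out = 774.28 / 33.66 = 23.003 °C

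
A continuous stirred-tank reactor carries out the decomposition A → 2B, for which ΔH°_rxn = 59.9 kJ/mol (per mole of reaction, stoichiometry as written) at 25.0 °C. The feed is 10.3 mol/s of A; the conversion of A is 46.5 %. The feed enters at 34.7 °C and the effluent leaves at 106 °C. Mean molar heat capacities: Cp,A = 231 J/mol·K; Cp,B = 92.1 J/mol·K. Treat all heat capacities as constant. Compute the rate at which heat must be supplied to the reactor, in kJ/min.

Extent of reaction ξ = 0.465 × 10.3 = 4.7895 mol/s
Reaction term: ξ·ΔH°_rxn = 4.7895 × 59.9 = 286.89 kJ/s
Sensible, feed 34.7→25 °C: -23.079 kJ/s
Outlet flows (mol/s): A 5.5105, B 9.579
Sensible, products 25→106 °C: 174.57 kJ/s
Q = ΔH = 438.38 kJ/s = 438.38 kW
Heat supplied = 26303 kJ/min

Q_in = 26300 kJ/min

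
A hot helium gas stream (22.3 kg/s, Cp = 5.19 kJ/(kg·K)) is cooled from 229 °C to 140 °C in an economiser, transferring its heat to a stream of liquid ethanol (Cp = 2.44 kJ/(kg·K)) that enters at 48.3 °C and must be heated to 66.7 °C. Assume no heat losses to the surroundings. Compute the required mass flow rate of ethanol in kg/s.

ṁ_c = 229 kg/s

Heat released by hot stream: Q = 22.3 × 5.19 × (229 − 140) = 10301 kJ/s
Energy balance on cold side (adiabatic exchanger): Q = ṁ_c·Cp_c·(T_c,out − T_c,in)
ṁ_c = 10301 / [2.44 × (66.7 − 48.3)] = 229.43 kg/s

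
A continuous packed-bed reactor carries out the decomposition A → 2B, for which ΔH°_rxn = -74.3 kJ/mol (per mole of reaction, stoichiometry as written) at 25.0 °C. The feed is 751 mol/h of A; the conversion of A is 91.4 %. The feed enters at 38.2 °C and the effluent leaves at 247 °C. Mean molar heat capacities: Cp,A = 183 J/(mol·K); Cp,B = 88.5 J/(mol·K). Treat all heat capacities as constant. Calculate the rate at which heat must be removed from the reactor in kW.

Q_out = 6.45 kW

Extent of reaction ξ = 0.914 × 751 = 686.41 mol/h
Reaction term: ξ·ΔH°_rxn = 686.41 × -74.3 = -51001 kJ/h
Sensible, feed 38.2→25 °C: -1814.1 kJ/h
Outlet flows (mol/h): A 64.586, B 1372.8
Sensible, products 25→247 °C: 29596 kJ/h
Q = ΔH = -23219 kJ/h = -6.4497 kW
Heat removed = 6.4497 kW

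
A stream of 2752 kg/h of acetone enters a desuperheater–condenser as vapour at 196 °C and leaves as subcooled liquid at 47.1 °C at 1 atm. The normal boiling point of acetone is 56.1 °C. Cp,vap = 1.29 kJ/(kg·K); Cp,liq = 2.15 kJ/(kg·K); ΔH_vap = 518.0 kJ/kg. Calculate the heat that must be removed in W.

Q_c = 549000 W

vapour 196→56.1 °C: -180.47 kJ/kg
condensation at 56.1 °C: -518 kJ/kg
liquid 56.1→47.1 °C: -19.35 kJ/kg
Δh = -180.47 + -518 + -19.35 = -717.82 kJ/kg
Q = ṁ·Δh = 2752 kg/h × -717.82 kJ/kg = -1.9754e+06 kJ/h
|Q| = 548.73 kW = 548730 W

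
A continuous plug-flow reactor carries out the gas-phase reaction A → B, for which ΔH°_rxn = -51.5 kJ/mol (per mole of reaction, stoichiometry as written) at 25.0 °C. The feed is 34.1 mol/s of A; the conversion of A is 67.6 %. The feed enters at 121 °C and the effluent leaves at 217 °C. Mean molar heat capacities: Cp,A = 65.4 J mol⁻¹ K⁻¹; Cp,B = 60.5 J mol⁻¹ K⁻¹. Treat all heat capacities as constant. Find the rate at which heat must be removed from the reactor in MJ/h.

Q_out = 3580 MJ/h

Extent of reaction ξ = 0.676 × 34.1 = 23.052 mol/s
Reaction term: ξ·ΔH°_rxn = 23.052 × -51.5 = -1187.2 kJ/s
Sensible, feed 121→25 °C: -214.09 kJ/s
Outlet flows (mol/s): A 11.048, B 23.052
Sensible, products 25→217 °C: 406.5 kJ/s
Q = ΔH = -994.75 kJ/s = -994.75 kW
Heat removed = 3581.1 MJ/h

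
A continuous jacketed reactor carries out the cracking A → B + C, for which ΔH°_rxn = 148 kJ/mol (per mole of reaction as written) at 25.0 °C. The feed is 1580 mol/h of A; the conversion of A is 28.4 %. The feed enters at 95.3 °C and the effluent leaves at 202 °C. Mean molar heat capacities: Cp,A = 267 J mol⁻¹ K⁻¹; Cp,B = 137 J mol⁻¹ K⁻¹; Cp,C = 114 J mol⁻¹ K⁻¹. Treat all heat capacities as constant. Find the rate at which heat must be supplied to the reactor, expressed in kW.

Q_in = 30.6 kW

Extent of reaction ξ = 0.284 × 1580 = 448.72 mol/h
Reaction term: ξ·ΔH°_rxn = 448.72 × 148 = 66411 kJ/h
Sensible, feed 95.3→25 °C: -29657 kJ/h
Outlet flows (mol/h): A 1131.3, B 448.72, C 448.72
Sensible, products 25→202 °C: 73398 kJ/h
Q = ΔH = 110150 kJ/h = 30.598 kW
Heat supplied = 30.598 kW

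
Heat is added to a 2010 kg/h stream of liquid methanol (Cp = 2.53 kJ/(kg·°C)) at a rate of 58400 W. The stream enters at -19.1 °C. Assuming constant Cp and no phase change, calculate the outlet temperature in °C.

T_out = 22.2 °C

Q = 58400 W = 210240 kJ/h
ΔT = Q/(ṁ·Cp) = 210240/(2010×2.53) = 41.343 K
T_out = -19.1 + 41.343 = 22.243 °C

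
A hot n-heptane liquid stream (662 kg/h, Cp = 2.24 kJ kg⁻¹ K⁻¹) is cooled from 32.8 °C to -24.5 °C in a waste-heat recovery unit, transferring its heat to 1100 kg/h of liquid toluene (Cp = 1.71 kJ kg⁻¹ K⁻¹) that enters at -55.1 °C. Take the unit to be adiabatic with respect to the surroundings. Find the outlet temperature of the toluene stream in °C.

T_c,out = -9.93 °C

Heat released by hot stream: Q = 662 × 2.24 × (32.8 − -24.5) = 84969 kJ/h
Energy balance on cold side (adiabatic exchanger): Q = ṁ_c·Cp_c·(T_c,out − T_c,in)
T_c,out = -55.1 + 84969/(1100 × 1.71) = -9.9277 °C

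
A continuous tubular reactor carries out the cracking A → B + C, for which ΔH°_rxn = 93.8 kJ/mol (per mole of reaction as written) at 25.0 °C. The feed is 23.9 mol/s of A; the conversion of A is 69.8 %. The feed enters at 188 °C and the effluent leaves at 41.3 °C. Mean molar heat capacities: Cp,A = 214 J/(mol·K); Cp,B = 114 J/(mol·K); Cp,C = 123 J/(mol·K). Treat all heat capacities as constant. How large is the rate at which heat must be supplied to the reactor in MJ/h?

Q_in = 2950 MJ/h

Extent of reaction ξ = 0.698 × 23.9 = 16.682 mol/s
Reaction term: ξ·ΔH°_rxn = 16.682 × 93.8 = 1564.8 kJ/s
Sensible, feed 188→25 °C: -833.68 kJ/s
Outlet flows (mol/s): A 7.2178, B 16.682, C 16.682
Sensible, products 25→41.3 °C: 89.622 kJ/s
Q = ΔH = 820.73 kJ/s = 820.73 kW
Heat supplied = 2954.6 MJ/h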